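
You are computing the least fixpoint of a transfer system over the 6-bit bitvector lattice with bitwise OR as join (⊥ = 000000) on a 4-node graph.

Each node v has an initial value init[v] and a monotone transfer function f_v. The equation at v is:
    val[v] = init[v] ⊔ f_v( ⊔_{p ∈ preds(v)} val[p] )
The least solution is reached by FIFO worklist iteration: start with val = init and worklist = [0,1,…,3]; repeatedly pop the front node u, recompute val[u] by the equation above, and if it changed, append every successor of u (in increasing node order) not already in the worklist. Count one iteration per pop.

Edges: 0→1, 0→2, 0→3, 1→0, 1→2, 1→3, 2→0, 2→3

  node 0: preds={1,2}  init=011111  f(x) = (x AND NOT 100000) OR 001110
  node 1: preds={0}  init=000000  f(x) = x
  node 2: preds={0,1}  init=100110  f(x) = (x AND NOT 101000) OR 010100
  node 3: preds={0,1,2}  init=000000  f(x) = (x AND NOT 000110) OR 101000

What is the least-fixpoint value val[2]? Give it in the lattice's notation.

110111

Worklist (5 pops):
  #1 pop 0: in=100110 → 011111 (no change)
  #2 pop 1: in=011111 → 011111 (was 000000); enqueue [0]
  #3 pop 2: in=011111 → 110111 (was 100110); enqueue []
  #4 pop 3: in=111111 → 111001 (was 000000); enqueue []
  #5 pop 0: in=111111 → 011111 (no change)

Fixpoint:
  val[0] = 011111
  val[1] = 011111
  val[2] = 110111
  val[3] = 111001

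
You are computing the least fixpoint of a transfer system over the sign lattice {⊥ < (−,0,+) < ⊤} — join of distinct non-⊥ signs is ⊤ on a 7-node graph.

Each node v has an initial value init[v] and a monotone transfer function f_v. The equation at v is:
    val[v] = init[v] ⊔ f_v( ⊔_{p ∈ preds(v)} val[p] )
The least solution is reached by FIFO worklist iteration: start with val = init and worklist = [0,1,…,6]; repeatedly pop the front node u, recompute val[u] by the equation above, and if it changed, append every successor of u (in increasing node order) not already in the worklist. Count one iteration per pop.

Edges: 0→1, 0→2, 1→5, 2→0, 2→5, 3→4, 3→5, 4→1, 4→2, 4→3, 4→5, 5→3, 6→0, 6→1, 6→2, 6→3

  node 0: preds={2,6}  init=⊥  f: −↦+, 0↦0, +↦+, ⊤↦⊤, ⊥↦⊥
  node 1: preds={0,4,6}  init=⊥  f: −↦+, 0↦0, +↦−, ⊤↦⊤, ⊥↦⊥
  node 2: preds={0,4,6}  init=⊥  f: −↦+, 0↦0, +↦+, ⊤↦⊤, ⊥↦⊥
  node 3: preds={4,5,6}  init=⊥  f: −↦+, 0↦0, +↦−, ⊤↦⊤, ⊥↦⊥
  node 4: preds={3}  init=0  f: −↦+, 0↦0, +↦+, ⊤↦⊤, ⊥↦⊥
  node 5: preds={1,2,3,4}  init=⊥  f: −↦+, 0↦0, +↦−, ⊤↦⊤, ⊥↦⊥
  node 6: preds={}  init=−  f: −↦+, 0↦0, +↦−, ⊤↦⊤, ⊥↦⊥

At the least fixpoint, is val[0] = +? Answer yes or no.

no

Trace (11 dequeues):
  [1] u=0 | in − | out + | prev ⊥ | push {}
  [2] u=1 | in ⊤ | out ⊤ | prev ⊥ | push {}
  [3] u=2 | in ⊤ | out ⊤ | prev ⊥ | push {0}
  [4] u=3 | in ⊤ | out ⊤ | prev ⊥ | push {}
  [5] u=4 | in ⊤ | out ⊤ | prev 0 | push {1,2,3}
  [6] u=5 | in ⊤ | out ⊤ | prev ⊥ | push {}
  [7] u=6 | in ⊥ | out − | ==
  [8] u=0 | in ⊤ | out ⊤ | prev + | push {}
  [9] u=1 | in ⊤ | out ⊤ | ==
  [10] u=2 | in ⊤ | out ⊤ | ==
  [11] u=3 | in ⊤ | out ⊤ | ==

Converged values:
  [0] ⊤
  [1] ⊤
  [2] ⊤
  [3] ⊤
  [4] ⊤
  [5] ⊤
  [6] −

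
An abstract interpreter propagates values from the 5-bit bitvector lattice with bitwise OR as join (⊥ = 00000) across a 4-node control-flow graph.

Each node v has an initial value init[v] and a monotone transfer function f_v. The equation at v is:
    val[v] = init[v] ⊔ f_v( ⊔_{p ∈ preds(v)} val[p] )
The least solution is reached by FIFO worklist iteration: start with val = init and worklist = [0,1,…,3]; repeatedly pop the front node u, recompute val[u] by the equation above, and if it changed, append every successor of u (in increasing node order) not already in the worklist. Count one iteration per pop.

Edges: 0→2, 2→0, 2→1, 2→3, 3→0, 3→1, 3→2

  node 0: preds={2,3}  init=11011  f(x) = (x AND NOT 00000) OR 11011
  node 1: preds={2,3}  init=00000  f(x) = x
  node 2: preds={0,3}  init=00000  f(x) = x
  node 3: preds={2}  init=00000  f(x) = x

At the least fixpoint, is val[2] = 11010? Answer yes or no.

Iteration log — 7 steps:
  step 1. node 0  ⊔preds=00000  new=11011  stable
  step 2. node 1  ⊔preds=00000  new=00000  stable
  step 3. node 2  ⊔preds=11011  new=11011  old=00000  +wl: 0,1
  step 4. node 3  ⊔preds=11011  new=11011  old=00000  +wl: 2
  step 5. node 0  ⊔preds=11011  new=11011  stable
  step 6. node 1  ⊔preds=11011  new=11011  old=00000  +wl: 
  step 7. node 2  ⊔preds=11011  new=11011  stable

Least fixpoint reached:
  node 0: 11011
  node 1: 11011
  node 2: 11011
  node 3: 11011

no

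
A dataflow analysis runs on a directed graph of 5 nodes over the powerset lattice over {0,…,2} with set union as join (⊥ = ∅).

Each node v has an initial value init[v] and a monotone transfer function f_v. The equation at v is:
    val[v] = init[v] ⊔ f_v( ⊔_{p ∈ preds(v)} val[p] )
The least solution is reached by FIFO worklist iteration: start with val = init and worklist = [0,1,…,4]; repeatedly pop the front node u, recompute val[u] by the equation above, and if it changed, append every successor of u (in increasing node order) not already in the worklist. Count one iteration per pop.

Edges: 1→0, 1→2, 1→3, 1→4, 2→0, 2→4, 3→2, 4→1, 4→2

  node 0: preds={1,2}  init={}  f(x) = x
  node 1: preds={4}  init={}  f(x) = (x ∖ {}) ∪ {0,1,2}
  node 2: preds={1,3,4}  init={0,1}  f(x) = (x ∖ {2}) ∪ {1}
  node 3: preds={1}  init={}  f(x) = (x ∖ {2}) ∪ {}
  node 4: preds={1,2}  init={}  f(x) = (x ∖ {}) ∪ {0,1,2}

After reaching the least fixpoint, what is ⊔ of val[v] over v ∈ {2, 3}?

Worklist (8 pops):
  #1 pop 0: in={0,1} → {0,1} (was {}); enqueue []
  #2 pop 1: in={} → {0,1,2} (was {}); enqueue [0]
  #3 pop 2: in={0,1,2} → {0,1} (no change)
  #4 pop 3: in={0,1,2} → {0,1} (was {}); enqueue [2]
  #5 pop 4: in={0,1,2} → {0,1,2} (was {}); enqueue [1]
  #6 pop 0: in={0,1,2} → {0,1,2} (was {0,1}); enqueue []
  #7 pop 2: in={0,1,2} → {0,1} (no change)
  #8 pop 1: in={0,1,2} → {0,1,2} (no change)

Fixpoint:
  val[0] = {0,1,2}
  val[1] = {0,1,2}
  val[2] = {0,1}
  val[3] = {0,1}
  val[4] = {0,1,2}

{0,1}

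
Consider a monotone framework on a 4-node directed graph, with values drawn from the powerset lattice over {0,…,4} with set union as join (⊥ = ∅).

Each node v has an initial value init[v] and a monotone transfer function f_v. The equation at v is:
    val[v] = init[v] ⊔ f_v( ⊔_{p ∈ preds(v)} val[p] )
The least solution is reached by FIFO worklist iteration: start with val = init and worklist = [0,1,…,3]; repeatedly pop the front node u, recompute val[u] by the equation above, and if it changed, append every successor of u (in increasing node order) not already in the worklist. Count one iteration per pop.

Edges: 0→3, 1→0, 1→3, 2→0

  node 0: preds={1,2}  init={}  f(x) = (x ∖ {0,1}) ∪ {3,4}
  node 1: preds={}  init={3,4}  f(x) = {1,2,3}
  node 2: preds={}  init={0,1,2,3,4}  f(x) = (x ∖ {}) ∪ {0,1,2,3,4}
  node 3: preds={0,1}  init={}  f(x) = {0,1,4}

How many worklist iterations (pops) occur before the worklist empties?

Iteration log — 5 steps:
  step 1. node 0  ⊔preds={0,1,2,3,4}  new={2,3,4}  old={}  +wl: 
  step 2. node 1  ⊔preds={}  new={1,2,3,4}  old={3,4}  +wl: 0
  step 3. node 2  ⊔preds={}  new={0,1,2,3,4}  stable
  step 4. node 3  ⊔preds={1,2,3,4}  new={0,1,4}  old={}  +wl: 
  step 5. node 0  ⊔preds={0,1,2,3,4}  new={2,3,4}  stable

Least fixpoint reached:
  node 0: {2,3,4}
  node 1: {1,2,3,4}
  node 2: {0,1,2,3,4}
  node 3: {0,1,4}

5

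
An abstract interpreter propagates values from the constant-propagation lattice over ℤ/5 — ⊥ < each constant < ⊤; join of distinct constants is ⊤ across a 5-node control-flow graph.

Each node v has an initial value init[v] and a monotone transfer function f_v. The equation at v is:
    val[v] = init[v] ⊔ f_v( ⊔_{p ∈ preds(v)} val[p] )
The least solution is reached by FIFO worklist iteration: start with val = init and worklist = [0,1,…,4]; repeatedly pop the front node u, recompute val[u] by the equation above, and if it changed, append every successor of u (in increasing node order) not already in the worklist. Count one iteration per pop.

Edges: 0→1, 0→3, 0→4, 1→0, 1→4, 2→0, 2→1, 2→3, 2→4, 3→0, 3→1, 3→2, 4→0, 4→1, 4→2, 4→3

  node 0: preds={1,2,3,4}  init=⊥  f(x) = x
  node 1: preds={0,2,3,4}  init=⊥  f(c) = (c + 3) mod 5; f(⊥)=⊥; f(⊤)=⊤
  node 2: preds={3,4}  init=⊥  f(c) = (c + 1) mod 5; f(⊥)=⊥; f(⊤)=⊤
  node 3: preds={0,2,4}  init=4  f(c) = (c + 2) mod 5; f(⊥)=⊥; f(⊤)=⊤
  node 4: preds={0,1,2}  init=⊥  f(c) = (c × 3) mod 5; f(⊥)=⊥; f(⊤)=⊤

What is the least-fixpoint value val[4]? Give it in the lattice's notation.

⊤

Trace (12 dequeues):
  [1] u=0 | in 4 | out 4 | prev ⊥ | push {}
  [2] u=1 | in 4 | out 2 | prev ⊥ | push {0}
  [3] u=2 | in 4 | out 0 | prev ⊥ | push {1}
  [4] u=3 | in ⊤ | out ⊤ | prev 4 | push {2}
  [5] u=4 | in ⊤ | out ⊤ | prev ⊥ | push {3}
  [6] u=0 | in ⊤ | out ⊤ | prev 4 | push {4}
  [7] u=1 | in ⊤ | out ⊤ | prev 2 | push {0}
  [8] u=2 | in ⊤ | out ⊤ | prev 0 | push {1}
  [9] u=3 | in ⊤ | out ⊤ | ==
  [10] u=4 | in ⊤ | out ⊤ | ==
  [11] u=0 | in ⊤ | out ⊤ | ==
  [12] u=1 | in ⊤ | out ⊤ | ==

Converged values:
  [0] ⊤
  [1] ⊤
  [2] ⊤
  [3] ⊤
  [4] ⊤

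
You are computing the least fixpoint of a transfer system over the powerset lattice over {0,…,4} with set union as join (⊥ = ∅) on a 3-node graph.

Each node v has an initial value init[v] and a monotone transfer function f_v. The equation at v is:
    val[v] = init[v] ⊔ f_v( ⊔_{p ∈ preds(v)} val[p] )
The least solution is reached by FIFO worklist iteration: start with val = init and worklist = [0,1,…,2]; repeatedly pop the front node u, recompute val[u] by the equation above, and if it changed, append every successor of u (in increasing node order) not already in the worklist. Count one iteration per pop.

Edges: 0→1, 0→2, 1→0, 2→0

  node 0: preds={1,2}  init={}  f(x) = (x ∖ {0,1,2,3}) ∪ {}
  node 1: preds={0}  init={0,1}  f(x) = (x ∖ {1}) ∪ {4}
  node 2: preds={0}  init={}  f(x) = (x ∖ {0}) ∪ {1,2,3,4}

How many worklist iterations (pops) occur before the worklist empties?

Worklist (6 pops):
  #1 pop 0: in={0,1} → {} (no change)
  #2 pop 1: in={} → {0,1,4} (was {0,1}); enqueue [0]
  #3 pop 2: in={} → {1,2,3,4} (was {}); enqueue []
  #4 pop 0: in={0,1,2,3,4} → {4} (was {}); enqueue [1,2]
  #5 pop 1: in={4} → {0,1,4} (no change)
  #6 pop 2: in={4} → {1,2,3,4} (no change)

Fixpoint:
  val[0] = {4}
  val[1] = {0,1,4}
  val[2] = {1,2,3,4}

6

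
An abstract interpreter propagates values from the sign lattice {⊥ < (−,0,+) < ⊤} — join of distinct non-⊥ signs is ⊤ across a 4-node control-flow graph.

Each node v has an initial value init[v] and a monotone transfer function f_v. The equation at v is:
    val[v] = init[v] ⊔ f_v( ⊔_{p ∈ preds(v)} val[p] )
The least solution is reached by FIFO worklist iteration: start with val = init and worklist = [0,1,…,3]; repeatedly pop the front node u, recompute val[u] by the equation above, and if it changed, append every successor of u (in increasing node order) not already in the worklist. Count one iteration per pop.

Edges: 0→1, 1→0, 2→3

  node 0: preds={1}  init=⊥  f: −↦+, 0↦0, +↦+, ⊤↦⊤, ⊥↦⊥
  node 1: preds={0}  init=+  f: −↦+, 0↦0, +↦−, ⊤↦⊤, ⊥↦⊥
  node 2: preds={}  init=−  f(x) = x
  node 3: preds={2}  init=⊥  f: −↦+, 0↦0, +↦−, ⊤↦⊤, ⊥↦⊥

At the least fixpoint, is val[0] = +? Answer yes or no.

Worklist (6 pops):
  #1 pop 0: in=+ → + (was ⊥); enqueue []
  #2 pop 1: in=+ → ⊤ (was +); enqueue [0]
  #3 pop 2: in=⊥ → − (no change)
  #4 pop 3: in=− → + (was ⊥); enqueue []
  #5 pop 0: in=⊤ → ⊤ (was +); enqueue [1]
  #6 pop 1: in=⊤ → ⊤ (no change)

Fixpoint:
  val[0] = ⊤
  val[1] = ⊤
  val[2] = −
  val[3] = +

no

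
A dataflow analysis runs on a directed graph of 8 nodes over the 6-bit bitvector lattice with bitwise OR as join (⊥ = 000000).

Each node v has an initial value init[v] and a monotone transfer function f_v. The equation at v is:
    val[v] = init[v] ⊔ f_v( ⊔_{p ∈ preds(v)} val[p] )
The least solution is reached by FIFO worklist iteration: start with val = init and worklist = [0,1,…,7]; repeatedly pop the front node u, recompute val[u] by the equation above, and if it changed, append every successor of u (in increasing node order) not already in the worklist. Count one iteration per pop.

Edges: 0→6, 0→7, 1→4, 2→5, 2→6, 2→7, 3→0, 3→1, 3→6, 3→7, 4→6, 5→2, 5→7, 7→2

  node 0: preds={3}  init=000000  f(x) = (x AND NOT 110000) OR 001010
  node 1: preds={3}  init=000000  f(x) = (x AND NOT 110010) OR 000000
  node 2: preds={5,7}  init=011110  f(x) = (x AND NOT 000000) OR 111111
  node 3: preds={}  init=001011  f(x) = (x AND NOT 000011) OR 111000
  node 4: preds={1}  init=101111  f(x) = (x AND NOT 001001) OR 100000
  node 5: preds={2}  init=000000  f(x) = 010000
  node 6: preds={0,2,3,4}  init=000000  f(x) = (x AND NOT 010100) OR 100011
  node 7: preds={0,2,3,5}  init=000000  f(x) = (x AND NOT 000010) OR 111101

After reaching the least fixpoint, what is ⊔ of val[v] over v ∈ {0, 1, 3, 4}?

111111

Trace (11 dequeues):
  [1] u=0 | in 001011 | out 001011 | prev 000000 | push {}
  [2] u=1 | in 001011 | out 001001 | prev 000000 | push {}
  [3] u=2 | in 000000 | out 111111 | prev 011110 | push {}
  [4] u=3 | in 000000 | out 111011 | prev 001011 | push {0,1}
  [5] u=4 | in 001001 | out 101111 | ==
  [6] u=5 | in 111111 | out 010000 | prev 000000 | push {2}
  [7] u=6 | in 111111 | out 101011 | prev 000000 | push {}
  [8] u=7 | in 111111 | out 111101 | prev 000000 | push {}
  [9] u=0 | in 111011 | out 001011 | ==
  [10] u=1 | in 111011 | out 001001 | ==
  [11] u=2 | in 111101 | out 111111 | ==

Converged values:
  [0] 001011
  [1] 001001
  [2] 111111
  [3] 111011
  [4] 101111
  [5] 010000
  [6] 101011
  [7] 111101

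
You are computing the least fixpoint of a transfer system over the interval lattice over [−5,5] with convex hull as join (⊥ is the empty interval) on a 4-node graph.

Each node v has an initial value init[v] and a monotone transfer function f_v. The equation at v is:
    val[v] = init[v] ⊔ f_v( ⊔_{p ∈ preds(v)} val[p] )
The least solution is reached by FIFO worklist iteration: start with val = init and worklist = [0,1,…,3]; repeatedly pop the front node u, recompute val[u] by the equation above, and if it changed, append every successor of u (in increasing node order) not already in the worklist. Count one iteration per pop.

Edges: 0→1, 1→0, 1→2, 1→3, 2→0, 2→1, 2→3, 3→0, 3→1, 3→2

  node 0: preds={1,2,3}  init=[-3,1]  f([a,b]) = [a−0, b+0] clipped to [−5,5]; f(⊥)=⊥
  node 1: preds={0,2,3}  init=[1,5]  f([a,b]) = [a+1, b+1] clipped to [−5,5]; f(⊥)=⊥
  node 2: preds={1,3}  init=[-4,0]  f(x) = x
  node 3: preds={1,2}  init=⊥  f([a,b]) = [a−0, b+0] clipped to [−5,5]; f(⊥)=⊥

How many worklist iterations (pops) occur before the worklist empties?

7

Trace (7 dequeues):
  [1] u=0 | in [-4,5] | out [-4,5] | prev [-3,1] | push {}
  [2] u=1 | in [-4,5] | out [-3,5] | prev [1,5] | push {0}
  [3] u=2 | in [-3,5] | out [-4,5] | prev [-4,0] | push {1}
  [4] u=3 | in [-4,5] | out [-4,5] | prev ⊥ | push {2}
  [5] u=0 | in [-4,5] | out [-4,5] | ==
  [6] u=1 | in [-4,5] | out [-3,5] | ==
  [7] u=2 | in [-4,5] | out [-4,5] | ==

Converged values:
  [0] [-4,5]
  [1] [-3,5]
  [2] [-4,5]
  [3] [-4,5]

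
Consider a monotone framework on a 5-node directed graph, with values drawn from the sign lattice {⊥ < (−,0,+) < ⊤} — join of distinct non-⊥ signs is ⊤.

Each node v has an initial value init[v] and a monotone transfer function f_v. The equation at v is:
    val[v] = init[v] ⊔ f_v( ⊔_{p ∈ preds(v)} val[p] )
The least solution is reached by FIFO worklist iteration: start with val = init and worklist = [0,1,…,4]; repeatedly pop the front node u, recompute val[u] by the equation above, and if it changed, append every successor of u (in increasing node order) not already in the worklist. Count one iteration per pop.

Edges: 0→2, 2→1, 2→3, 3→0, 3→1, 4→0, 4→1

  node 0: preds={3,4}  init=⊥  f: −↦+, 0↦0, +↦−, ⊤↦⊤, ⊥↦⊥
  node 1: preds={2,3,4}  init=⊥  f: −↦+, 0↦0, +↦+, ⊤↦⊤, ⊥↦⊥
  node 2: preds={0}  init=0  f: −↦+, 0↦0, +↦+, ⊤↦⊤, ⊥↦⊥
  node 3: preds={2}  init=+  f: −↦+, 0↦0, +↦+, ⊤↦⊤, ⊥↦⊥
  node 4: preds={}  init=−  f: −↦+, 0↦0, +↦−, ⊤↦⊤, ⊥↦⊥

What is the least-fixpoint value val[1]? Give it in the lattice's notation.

Iteration log — 7 steps:
  step 1. node 0  ⊔preds=⊤  new=⊤  old=⊥  +wl: 
  step 2. node 1  ⊔preds=⊤  new=⊤  old=⊥  +wl: 
  step 3. node 2  ⊔preds=⊤  new=⊤  old=0  +wl: 1
  step 4. node 3  ⊔preds=⊤  new=⊤  old=+  +wl: 0
  step 5. node 4  ⊔preds=⊥  new=−  stable
  step 6. node 1  ⊔preds=⊤  new=⊤  stable
  step 7. node 0  ⊔preds=⊤  new=⊤  stable

Least fixpoint reached:
  node 0: ⊤
  node 1: ⊤
  node 2: ⊤
  node 3: ⊤
  node 4: −

⊤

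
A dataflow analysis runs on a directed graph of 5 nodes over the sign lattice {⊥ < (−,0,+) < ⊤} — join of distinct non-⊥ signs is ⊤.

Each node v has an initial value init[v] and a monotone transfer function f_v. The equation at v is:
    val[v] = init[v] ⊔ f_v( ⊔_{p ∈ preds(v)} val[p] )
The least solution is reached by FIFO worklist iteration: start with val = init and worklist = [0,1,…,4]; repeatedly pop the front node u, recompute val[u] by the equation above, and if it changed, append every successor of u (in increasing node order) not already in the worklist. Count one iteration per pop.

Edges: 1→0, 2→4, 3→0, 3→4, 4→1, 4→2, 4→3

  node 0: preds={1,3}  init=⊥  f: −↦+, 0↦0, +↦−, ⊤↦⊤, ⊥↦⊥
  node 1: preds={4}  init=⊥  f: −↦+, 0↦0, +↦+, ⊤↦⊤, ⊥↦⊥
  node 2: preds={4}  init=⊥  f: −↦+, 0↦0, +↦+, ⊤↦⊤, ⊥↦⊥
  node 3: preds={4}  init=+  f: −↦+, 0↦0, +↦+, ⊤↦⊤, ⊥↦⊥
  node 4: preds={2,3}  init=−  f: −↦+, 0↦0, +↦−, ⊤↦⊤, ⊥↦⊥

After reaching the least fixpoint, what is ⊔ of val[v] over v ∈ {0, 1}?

Iteration log — 6 steps:
  step 1. node 0  ⊔preds=+  new=−  old=⊥  +wl: 
  step 2. node 1  ⊔preds=−  new=+  old=⊥  +wl: 0
  step 3. node 2  ⊔preds=−  new=+  old=⊥  +wl: 
  step 4. node 3  ⊔preds=−  new=+  stable
  step 5. node 4  ⊔preds=+  new=−  stable
  step 6. node 0  ⊔preds=+  new=−  stable

Least fixpoint reached:
  node 0: −
  node 1: +
  node 2: +
  node 3: +
  node 4: −

⊤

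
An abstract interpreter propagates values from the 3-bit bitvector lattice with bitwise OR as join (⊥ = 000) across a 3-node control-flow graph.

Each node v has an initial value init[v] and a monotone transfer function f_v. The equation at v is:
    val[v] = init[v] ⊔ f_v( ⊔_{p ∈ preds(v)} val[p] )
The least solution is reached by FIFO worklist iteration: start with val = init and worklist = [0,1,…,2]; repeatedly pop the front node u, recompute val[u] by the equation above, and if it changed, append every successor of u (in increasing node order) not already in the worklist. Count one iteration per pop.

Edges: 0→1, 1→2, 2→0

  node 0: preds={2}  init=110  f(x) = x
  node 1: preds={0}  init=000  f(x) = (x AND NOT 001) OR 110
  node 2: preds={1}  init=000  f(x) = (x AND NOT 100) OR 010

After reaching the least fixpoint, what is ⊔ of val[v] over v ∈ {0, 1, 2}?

110

Worklist (4 pops):
  #1 pop 0: in=000 → 110 (no change)
  #2 pop 1: in=110 → 110 (was 000); enqueue []
  #3 pop 2: in=110 → 010 (was 000); enqueue [0]
  #4 pop 0: in=010 → 110 (no change)

Fixpoint:
  val[0] = 110
  val[1] = 110
  val[2] = 010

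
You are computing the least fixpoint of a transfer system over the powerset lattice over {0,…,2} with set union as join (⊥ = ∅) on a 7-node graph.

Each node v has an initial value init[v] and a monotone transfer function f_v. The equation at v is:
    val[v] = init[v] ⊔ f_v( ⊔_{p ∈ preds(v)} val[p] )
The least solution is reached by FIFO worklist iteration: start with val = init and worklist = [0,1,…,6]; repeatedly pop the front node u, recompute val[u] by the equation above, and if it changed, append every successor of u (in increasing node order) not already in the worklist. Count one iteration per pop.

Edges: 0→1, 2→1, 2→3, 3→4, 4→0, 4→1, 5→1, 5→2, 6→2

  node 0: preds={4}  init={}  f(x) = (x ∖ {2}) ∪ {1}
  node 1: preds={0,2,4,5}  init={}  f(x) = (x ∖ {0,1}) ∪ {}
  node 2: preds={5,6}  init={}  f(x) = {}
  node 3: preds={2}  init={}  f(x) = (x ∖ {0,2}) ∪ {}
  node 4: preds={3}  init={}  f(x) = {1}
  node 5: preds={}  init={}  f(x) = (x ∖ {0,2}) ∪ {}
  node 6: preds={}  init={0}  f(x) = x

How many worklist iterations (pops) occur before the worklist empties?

9

Worklist (9 pops):
  #1 pop 0: in={} → {1} (was {}); enqueue []
  #2 pop 1: in={1} → {} (no change)
  #3 pop 2: in={0} → {} (no change)
  #4 pop 3: in={} → {} (no change)
  #5 pop 4: in={} → {1} (was {}); enqueue [0,1]
  #6 pop 5: in={} → {} (no change)
  #7 pop 6: in={} → {0} (no change)
  #8 pop 0: in={1} → {1} (no change)
  #9 pop 1: in={1} → {} (no change)

Fixpoint:
  val[0] = {1}
  val[1] = {}
  val[2] = {}
  val[3] = {}
  val[4] = {1}
  val[5] = {}
  val[6] = {0}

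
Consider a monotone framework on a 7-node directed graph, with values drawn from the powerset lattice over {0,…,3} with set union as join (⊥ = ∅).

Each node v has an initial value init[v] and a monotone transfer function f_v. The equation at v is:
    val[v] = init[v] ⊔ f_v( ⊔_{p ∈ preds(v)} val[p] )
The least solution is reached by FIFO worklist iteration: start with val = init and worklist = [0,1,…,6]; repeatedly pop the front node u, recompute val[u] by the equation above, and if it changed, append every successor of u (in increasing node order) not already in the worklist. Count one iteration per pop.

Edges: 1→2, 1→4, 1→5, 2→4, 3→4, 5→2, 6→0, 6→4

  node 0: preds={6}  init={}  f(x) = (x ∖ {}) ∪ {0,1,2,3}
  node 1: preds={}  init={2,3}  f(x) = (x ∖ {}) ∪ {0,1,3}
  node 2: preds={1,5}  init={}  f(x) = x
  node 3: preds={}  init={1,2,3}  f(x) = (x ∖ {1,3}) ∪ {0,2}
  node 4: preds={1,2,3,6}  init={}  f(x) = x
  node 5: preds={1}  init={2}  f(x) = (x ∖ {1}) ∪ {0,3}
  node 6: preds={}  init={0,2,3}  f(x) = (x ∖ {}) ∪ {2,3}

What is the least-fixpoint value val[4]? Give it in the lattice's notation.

Iteration log — 8 steps:
  step 1. node 0  ⊔preds={0,2,3}  new={0,1,2,3}  old={}  +wl: 
  step 2. node 1  ⊔preds={}  new={0,1,2,3}  old={2,3}  +wl: 
  step 3. node 2  ⊔preds={0,1,2,3}  new={0,1,2,3}  old={}  +wl: 
  step 4. node 3  ⊔preds={}  new={0,1,2,3}  old={1,2,3}  +wl: 
  step 5. node 4  ⊔preds={0,1,2,3}  new={0,1,2,3}  old={}  +wl: 
  step 6. node 5  ⊔preds={0,1,2,3}  new={0,2,3}  old={2}  +wl: 2
  step 7. node 6  ⊔preds={}  new={0,2,3}  stable
  step 8. node 2  ⊔preds={0,1,2,3}  new={0,1,2,3}  stable

Least fixpoint reached:
  node 0: {0,1,2,3}
  node 1: {0,1,2,3}
  node 2: {0,1,2,3}
  node 3: {0,1,2,3}
  node 4: {0,1,2,3}
  node 5: {0,2,3}
  node 6: {0,2,3}

{0,1,2,3}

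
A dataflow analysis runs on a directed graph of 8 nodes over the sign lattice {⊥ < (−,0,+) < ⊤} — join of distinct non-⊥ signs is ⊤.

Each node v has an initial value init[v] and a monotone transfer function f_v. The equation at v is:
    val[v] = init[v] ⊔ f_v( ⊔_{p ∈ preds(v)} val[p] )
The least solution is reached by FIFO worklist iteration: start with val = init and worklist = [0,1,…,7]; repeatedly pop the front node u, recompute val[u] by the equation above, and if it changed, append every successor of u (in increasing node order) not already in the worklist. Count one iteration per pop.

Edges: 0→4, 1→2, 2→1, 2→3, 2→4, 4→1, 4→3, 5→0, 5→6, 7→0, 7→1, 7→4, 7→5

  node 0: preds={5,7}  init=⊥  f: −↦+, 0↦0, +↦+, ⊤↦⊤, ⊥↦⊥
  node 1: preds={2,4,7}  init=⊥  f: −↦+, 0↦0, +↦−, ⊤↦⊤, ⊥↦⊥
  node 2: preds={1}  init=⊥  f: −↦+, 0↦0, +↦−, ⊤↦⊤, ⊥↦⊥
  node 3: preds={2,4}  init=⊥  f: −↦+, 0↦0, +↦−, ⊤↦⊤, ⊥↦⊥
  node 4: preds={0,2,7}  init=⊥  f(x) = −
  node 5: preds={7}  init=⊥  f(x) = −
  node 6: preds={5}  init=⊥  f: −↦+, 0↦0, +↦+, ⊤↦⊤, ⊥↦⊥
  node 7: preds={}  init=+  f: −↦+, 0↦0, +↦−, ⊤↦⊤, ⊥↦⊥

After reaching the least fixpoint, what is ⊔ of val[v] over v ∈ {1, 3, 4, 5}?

Trace (15 dequeues):
  [1] u=0 | in + | out + | prev ⊥ | push {}
  [2] u=1 | in + | out − | prev ⊥ | push {}
  [3] u=2 | in − | out + | prev ⊥ | push {1}
  [4] u=3 | in + | out − | prev ⊥ | push {}
  [5] u=4 | in + | out − | prev ⊥ | push {3}
  [6] u=5 | in + | out − | prev ⊥ | push {0}
  [7] u=6 | in − | out + | prev ⊥ | push {}
  [8] u=7 | in ⊥ | out + | ==
  [9] u=1 | in ⊤ | out ⊤ | prev − | push {2}
  [10] u=3 | in ⊤ | out ⊤ | prev − | push {}
  [11] u=0 | in ⊤ | out ⊤ | prev + | push {4}
  [12] u=2 | in ⊤ | out ⊤ | prev + | push {1,3}
  [13] u=4 | in ⊤ | out − | ==
  [14] u=1 | in ⊤ | out ⊤ | ==
  [15] u=3 | in ⊤ | out ⊤ | ==

Converged values:
  [0] ⊤
  [1] ⊤
  [2] ⊤
  [3] ⊤
  [4] −
  [5] −
  [6] +
  [7] +

⊤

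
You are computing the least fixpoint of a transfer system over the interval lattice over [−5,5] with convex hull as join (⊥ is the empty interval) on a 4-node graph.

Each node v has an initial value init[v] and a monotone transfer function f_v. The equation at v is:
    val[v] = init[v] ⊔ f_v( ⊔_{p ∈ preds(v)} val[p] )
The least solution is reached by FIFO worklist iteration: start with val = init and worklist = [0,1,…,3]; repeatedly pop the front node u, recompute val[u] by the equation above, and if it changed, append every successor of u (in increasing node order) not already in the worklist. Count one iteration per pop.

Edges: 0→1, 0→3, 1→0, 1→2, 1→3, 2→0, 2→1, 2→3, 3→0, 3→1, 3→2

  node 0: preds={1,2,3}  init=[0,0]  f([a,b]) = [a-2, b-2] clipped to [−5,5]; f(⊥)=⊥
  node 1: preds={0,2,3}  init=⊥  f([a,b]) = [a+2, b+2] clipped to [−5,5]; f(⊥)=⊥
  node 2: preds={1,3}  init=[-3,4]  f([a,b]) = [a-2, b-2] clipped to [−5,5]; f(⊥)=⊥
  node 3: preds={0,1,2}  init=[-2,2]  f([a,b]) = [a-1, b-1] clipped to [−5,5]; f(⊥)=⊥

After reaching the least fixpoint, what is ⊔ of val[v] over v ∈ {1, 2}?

[-5,5]

Iteration log — 8 steps:
  step 1. node 0  ⊔preds=[-3,4]  new=[-5,2]  old=[0,0]  +wl: 
  step 2. node 1  ⊔preds=[-5,4]  new=[-3,5]  old=⊥  +wl: 0
  step 3. node 2  ⊔preds=[-3,5]  new=[-5,4]  old=[-3,4]  +wl: 1
  step 4. node 3  ⊔preds=[-5,5]  new=[-5,4]  old=[-2,2]  +wl: 2
  step 5. node 0  ⊔preds=[-5,5]  new=[-5,3]  old=[-5,2]  +wl: 3
  step 6. node 1  ⊔preds=[-5,4]  new=[-3,5]  stable
  step 7. node 2  ⊔preds=[-5,5]  new=[-5,4]  stable
  step 8. node 3  ⊔preds=[-5,5]  new=[-5,4]  stable

Least fixpoint reached:
  node 0: [-5,3]
  node 1: [-3,5]
  node 2: [-5,4]
  node 3: [-5,4]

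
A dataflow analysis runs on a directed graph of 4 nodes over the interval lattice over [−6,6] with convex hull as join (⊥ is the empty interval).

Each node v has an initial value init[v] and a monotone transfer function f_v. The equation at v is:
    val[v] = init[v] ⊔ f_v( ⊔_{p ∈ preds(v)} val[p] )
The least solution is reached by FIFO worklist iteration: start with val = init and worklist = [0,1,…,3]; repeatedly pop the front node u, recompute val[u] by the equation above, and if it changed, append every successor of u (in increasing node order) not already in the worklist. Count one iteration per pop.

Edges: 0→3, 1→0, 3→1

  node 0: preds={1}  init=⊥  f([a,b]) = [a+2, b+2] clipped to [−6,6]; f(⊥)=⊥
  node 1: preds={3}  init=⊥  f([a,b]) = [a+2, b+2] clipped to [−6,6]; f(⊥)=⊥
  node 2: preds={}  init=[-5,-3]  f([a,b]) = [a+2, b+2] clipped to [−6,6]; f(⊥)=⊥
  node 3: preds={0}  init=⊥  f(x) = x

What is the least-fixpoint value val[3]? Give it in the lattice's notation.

⊥

Iteration log — 4 steps:
  step 1. node 0  ⊔preds=⊥  new=⊥  stable
  step 2. node 1  ⊔preds=⊥  new=⊥  stable
  step 3. node 2  ⊔preds=⊥  new=[-5,-3]  stable
  step 4. node 3  ⊔preds=⊥  new=⊥  stable

Least fixpoint reached:
  node 0: ⊥
  node 1: ⊥
  node 2: [-5,-3]
  node 3: ⊥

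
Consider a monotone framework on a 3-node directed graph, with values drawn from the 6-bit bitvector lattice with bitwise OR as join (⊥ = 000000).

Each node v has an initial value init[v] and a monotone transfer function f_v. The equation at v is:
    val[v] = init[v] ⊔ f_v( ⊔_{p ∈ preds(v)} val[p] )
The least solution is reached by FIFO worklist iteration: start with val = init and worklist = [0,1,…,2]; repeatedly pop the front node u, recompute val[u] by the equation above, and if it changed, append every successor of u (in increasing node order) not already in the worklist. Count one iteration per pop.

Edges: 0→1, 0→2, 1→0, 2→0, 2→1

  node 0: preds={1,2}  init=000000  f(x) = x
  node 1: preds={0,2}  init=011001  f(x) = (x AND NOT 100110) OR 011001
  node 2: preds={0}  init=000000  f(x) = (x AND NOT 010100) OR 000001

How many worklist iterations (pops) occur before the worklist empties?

Worklist (5 pops):
  #1 pop 0: in=011001 → 011001 (was 000000); enqueue []
  #2 pop 1: in=011001 → 011001 (no change)
  #3 pop 2: in=011001 → 001001 (was 000000); enqueue [0,1]
  #4 pop 0: in=011001 → 011001 (no change)
  #5 pop 1: in=011001 → 011001 (no change)

Fixpoint:
  val[0] = 011001
  val[1] = 011001
  val[2] = 001001

5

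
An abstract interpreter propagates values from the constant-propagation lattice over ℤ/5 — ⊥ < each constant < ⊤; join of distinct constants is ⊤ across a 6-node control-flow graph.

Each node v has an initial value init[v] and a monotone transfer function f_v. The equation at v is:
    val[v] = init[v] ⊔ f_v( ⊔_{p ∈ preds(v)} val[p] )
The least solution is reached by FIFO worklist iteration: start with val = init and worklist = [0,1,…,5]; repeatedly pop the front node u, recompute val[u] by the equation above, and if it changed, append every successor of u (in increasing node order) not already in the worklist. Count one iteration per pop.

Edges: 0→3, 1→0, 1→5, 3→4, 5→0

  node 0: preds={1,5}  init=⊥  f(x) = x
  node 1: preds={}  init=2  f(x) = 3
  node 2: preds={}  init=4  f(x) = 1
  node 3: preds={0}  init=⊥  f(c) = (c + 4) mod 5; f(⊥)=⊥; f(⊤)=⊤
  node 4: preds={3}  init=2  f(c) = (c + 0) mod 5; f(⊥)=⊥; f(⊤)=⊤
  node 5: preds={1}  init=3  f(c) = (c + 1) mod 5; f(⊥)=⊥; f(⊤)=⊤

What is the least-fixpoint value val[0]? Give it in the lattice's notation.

Iteration log — 7 steps:
  step 1. node 0  ⊔preds=⊤  new=⊤  old=⊥  +wl: 
  step 2. node 1  ⊔preds=⊥  new=⊤  old=2  +wl: 0
  step 3. node 2  ⊔preds=⊥  new=⊤  old=4  +wl: 
  step 4. node 3  ⊔preds=⊤  new=⊤  old=⊥  +wl: 
  step 5. node 4  ⊔preds=⊤  new=⊤  old=2  +wl: 
  step 6. node 5  ⊔preds=⊤  new=⊤  old=3  +wl: 
  step 7. node 0  ⊔preds=⊤  new=⊤  stable

Least fixpoint reached:
  node 0: ⊤
  node 1: ⊤
  node 2: ⊤
  node 3: ⊤
  node 4: ⊤
  node 5: ⊤

⊤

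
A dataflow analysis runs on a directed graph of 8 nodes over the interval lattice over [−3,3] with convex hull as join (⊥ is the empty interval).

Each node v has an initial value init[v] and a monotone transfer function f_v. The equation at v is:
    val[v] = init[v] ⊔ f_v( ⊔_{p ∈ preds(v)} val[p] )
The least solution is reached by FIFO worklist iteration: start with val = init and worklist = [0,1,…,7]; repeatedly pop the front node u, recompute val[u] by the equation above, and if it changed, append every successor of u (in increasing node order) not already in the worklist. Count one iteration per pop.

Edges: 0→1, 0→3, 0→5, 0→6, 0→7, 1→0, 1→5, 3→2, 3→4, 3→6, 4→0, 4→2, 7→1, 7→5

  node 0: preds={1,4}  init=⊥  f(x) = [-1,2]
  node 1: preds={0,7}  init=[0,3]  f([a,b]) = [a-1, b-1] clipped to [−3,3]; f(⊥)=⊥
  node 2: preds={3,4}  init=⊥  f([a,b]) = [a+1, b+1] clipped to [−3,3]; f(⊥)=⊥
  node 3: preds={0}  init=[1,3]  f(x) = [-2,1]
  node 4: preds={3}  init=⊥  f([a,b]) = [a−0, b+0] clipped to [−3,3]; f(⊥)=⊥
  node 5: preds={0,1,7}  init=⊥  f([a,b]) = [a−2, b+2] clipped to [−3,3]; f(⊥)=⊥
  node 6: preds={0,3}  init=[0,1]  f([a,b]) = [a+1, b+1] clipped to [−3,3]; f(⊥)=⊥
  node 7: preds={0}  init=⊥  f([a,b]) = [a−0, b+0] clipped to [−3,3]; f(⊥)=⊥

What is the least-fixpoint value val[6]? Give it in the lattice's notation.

Iteration log — 12 steps:
  step 1. node 0  ⊔preds=[0,3]  new=[-1,2]  old=⊥  +wl: 
  step 2. node 1  ⊔preds=[-1,2]  new=[-2,3]  old=[0,3]  +wl: 0
  step 3. node 2  ⊔preds=[1,3]  new=[2,3]  old=⊥  +wl: 
  step 4. node 3  ⊔preds=[-1,2]  new=[-2,3]  old=[1,3]  +wl: 2
  step 5. node 4  ⊔preds=[-2,3]  new=[-2,3]  old=⊥  +wl: 
  step 6. node 5  ⊔preds=[-2,3]  new=[-3,3]  old=⊥  +wl: 
  step 7. node 6  ⊔preds=[-2,3]  new=[-1,3]  old=[0,1]  +wl: 
  step 8. node 7  ⊔preds=[-1,2]  new=[-1,2]  old=⊥  +wl: 1,5
  step 9. node 0  ⊔preds=[-2,3]  new=[-1,2]  stable
  step 10. node 2  ⊔preds=[-2,3]  new=[-1,3]  old=[2,3]  +wl: 
  step 11. node 1  ⊔preds=[-1,2]  new=[-2,3]  stable
  step 12. node 5  ⊔preds=[-2,3]  new=[-3,3]  stable

Least fixpoint reached:
  node 0: [-1,2]
  node 1: [-2,3]
  node 2: [-1,3]
  node 3: [-2,3]
  node 4: [-2,3]
  node 5: [-3,3]
  node 6: [-1,3]
  node 7: [-1,2]

[-1,3]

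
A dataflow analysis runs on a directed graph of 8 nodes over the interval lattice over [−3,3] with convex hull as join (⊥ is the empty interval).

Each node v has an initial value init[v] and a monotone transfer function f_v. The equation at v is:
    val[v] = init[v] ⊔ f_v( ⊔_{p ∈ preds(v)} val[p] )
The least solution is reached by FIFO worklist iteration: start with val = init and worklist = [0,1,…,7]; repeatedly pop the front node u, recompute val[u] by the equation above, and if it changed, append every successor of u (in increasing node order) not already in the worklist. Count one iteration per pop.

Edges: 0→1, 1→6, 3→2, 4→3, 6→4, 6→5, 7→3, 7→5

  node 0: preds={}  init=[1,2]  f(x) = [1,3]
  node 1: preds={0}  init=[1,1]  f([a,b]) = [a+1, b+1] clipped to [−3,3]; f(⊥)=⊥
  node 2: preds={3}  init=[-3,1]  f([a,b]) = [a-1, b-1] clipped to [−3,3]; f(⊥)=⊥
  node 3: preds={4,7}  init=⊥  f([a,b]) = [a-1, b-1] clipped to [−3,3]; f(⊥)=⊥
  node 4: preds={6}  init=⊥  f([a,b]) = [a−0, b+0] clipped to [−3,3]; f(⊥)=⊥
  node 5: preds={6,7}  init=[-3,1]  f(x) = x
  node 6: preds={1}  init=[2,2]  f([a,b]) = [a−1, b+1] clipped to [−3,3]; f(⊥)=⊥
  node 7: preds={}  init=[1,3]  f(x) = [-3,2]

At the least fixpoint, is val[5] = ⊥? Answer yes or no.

no

Trace (14 dequeues):
  [1] u=0 | in ⊥ | out [1,3] | prev [1,2] | push {}
  [2] u=1 | in [1,3] | out [1,3] | prev [1,1] | push {}
  [3] u=2 | in ⊥ | out [-3,1] | ==
  [4] u=3 | in [1,3] | out [0,2] | prev ⊥ | push {2}
  [5] u=4 | in [2,2] | out [2,2] | prev ⊥ | push {3}
  [6] u=5 | in [1,3] | out [-3,3] | prev [-3,1] | push {}
  [7] u=6 | in [1,3] | out [0,3] | prev [2,2] | push {4,5}
  [8] u=7 | in ⊥ | out [-3,3] | prev [1,3] | push {}
  [9] u=2 | in [0,2] | out [-3,1] | ==
  [10] u=3 | in [-3,3] | out [-3,2] | prev [0,2] | push {2}
  [11] u=4 | in [0,3] | out [0,3] | prev [2,2] | push {3}
  [12] u=5 | in [-3,3] | out [-3,3] | ==
  [13] u=2 | in [-3,2] | out [-3,1] | ==
  [14] u=3 | in [-3,3] | out [-3,2] | ==

Converged values:
  [0] [1,3]
  [1] [1,3]
  [2] [-3,1]
  [3] [-3,2]
  [4] [0,3]
  [5] [-3,3]
  [6] [0,3]
  [7] [-3,3]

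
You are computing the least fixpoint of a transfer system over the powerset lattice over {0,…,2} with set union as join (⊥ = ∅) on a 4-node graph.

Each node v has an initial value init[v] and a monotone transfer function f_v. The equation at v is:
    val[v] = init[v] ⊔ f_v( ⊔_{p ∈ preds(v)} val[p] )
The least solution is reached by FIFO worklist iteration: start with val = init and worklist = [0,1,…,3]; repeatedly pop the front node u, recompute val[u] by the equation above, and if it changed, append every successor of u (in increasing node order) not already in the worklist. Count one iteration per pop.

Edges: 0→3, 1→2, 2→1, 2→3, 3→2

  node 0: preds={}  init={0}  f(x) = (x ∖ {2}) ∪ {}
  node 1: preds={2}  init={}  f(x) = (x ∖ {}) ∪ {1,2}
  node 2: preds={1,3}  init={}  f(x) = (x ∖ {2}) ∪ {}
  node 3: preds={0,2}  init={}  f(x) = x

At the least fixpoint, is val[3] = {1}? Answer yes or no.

Iteration log — 9 steps:
  step 1. node 0  ⊔preds={}  new={0}  stable
  step 2. node 1  ⊔preds={}  new={1,2}  old={}  +wl: 
  step 3. node 2  ⊔preds={1,2}  new={1}  old={}  +wl: 1
  step 4. node 3  ⊔preds={0,1}  new={0,1}  old={}  +wl: 2
  step 5. node 1  ⊔preds={1}  new={1,2}  stable
  step 6. node 2  ⊔preds={0,1,2}  new={0,1}  old={1}  +wl: 1,3
  step 7. node 1  ⊔preds={0,1}  new={0,1,2}  old={1,2}  +wl: 2
  step 8. node 3  ⊔preds={0,1}  new={0,1}  stable
  step 9. node 2  ⊔preds={0,1,2}  new={0,1}  stable

Least fixpoint reached:
  node 0: {0}
  node 1: {0,1,2}
  node 2: {0,1}
  node 3: {0,1}

no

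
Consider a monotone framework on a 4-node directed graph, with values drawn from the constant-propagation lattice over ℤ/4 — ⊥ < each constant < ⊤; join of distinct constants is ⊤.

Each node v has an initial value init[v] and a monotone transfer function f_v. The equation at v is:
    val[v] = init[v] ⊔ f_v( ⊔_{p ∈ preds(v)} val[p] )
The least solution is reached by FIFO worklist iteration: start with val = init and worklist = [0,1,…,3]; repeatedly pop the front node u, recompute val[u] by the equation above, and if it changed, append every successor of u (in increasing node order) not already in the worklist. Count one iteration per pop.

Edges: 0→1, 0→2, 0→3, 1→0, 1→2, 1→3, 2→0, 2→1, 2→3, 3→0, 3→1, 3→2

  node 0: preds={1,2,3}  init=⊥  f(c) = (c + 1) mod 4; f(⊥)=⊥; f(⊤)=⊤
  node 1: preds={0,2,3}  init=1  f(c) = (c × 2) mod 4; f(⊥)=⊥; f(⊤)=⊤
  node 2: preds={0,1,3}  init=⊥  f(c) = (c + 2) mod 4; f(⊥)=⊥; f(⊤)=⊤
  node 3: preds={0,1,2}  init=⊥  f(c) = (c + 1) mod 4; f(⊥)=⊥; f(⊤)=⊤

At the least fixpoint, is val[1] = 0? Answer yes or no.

Trace (8 dequeues):
  [1] u=0 | in 1 | out 2 | prev ⊥ | push {}
  [2] u=1 | in 2 | out ⊤ | prev 1 | push {0}
  [3] u=2 | in ⊤ | out ⊤ | prev ⊥ | push {1}
  [4] u=3 | in ⊤ | out ⊤ | prev ⊥ | push {2}
  [5] u=0 | in ⊤ | out ⊤ | prev 2 | push {3}
  [6] u=1 | in ⊤ | out ⊤ | ==
  [7] u=2 | in ⊤ | out ⊤ | ==
  [8] u=3 | in ⊤ | out ⊤ | ==

Converged values:
  [0] ⊤
  [1] ⊤
  [2] ⊤
  [3] ⊤

no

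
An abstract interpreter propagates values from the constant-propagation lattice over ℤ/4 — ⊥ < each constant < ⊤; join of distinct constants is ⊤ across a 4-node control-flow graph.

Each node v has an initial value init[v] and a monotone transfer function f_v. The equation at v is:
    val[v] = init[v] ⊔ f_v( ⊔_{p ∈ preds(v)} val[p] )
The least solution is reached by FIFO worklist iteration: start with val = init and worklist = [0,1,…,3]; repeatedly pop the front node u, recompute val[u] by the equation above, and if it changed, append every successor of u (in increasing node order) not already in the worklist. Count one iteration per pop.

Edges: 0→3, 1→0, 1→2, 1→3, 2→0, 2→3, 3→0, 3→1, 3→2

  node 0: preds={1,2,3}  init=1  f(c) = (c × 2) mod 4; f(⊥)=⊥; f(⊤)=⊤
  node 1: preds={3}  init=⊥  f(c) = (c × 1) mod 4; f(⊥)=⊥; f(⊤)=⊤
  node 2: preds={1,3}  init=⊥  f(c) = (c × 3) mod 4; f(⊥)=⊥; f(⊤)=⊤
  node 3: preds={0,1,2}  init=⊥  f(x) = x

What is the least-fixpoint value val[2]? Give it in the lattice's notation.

⊤

Iteration log — 13 steps:
  step 1. node 0  ⊔preds=⊥  new=1  stable
  step 2. node 1  ⊔preds=⊥  new=⊥  stable
  step 3. node 2  ⊔preds=⊥  new=⊥  stable
  step 4. node 3  ⊔preds=1  new=1  old=⊥  +wl: 0,1,2
  step 5. node 0  ⊔preds=1  new=⊤  old=1  +wl: 3
  step 6. node 1  ⊔preds=1  new=1  old=⊥  +wl: 0
  step 7. node 2  ⊔preds=1  new=3  old=⊥  +wl: 
  step 8. node 3  ⊔preds=⊤  new=⊤  old=1  +wl: 1,2
  step 9. node 0  ⊔preds=⊤  new=⊤  stable
  step 10. node 1  ⊔preds=⊤  new=⊤  old=1  +wl: 0,3
  step 11. node 2  ⊔preds=⊤  new=⊤  old=3  +wl: 
  step 12. node 0  ⊔preds=⊤  new=⊤  stable
  step 13. node 3  ⊔preds=⊤  new=⊤  stable

Least fixpoint reached:
  node 0: ⊤
  node 1: ⊤
  node 2: ⊤
  node 3: ⊤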